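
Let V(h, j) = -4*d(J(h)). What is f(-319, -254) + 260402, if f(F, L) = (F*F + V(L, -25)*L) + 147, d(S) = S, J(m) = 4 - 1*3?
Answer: 363326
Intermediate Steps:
J(m) = 1 (J(m) = 4 - 3 = 1)
V(h, j) = -4 (V(h, j) = -4*1 = -4)
f(F, L) = 147 + F² - 4*L (f(F, L) = (F*F - 4*L) + 147 = (F² - 4*L) + 147 = 147 + F² - 4*L)
f(-319, -254) + 260402 = (147 + (-319)² - 4*(-254)) + 260402 = (147 + 101761 + 1016) + 260402 = 102924 + 260402 = 363326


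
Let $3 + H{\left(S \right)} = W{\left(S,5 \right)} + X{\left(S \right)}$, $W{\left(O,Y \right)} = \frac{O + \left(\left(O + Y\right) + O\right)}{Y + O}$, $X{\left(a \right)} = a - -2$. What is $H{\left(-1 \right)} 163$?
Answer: $- \frac{489}{2} \approx -244.5$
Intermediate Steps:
$X{\left(a \right)} = 2 + a$ ($X{\left(a \right)} = a + 2 = 2 + a$)
$W{\left(O,Y \right)} = \frac{Y + 3 O}{O + Y}$ ($W{\left(O,Y \right)} = \frac{O + \left(Y + 2 O\right)}{O + Y} = \frac{Y + 3 O}{O + Y}$)
$H{\left(S \right)} = -1 + S + \frac{5 + 3 S}{5 + S}$ ($H{\left(S \right)} = -3 + \left(\frac{5 + 3 S}{S + 5} + \left(2 + S\right)\right) = -3 + \left(\frac{5 + 3 S}{5 + S} + \left(2 + S\right)\right) = -3 + \left(2 + S + \frac{5 + 3 S}{5 + S}\right) = -1 + S + \frac{5 + 3 S}{5 + S}$)
$H{\left(-1 \right)} 163 = - \frac{7 - 1}{5 - 1} \cdot 163 = \left(-1\right) \frac{1}{4} \cdot 6 \cdot 163 = \left(- \frac{3}{2}\right) 163 = - \frac{489}{2}$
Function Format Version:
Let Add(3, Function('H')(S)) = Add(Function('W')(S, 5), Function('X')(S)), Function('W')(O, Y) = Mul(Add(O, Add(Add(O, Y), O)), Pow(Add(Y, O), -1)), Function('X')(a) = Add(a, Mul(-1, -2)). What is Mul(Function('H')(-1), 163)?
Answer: Rational(-489, 2) ≈ -244.50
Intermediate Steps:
Function('X')(a) = Add(2, a) (Function('X')(a) = Add(a, 2) = Add(2, a))
Function('W')(O, Y) = Mul(Pow(Add(O, Y), -1), Add(Y, Mul(3, O))) (Function('W')(O, Y) = Mul(Add(O, Add(Y, Mul(2, O))), Pow(Add(O, Y), -1)) = Mul(Add(Y, Mul(3, O)), Pow(Add(O, Y), -1)) = Mul(Pow(Add(O, Y), -1), Add(Y, Mul(3, O))))
Function('H')(S) = Add(-1, S, Mul(Pow(Add(5, S), -1), Add(5, Mul(3, S)))) (Function('H')(S) = Add(-3, Add(Mul(Pow(Add(S, 5), -1), Add(5, Mul(3, S))), Add(2, S))) = Add(-3, Add(Mul(Pow(Add(5, S), -1), Add(5, Mul(3, S))), Add(2, S))) = Add(-3, Add(2, S, Mul(Pow(Add(5, S), -1), Add(5, Mul(3, S))))) = Add(-1, S, Mul(Pow(Add(5, S), -1), Add(5, Mul(3, S)))))
Mul(Function('H')(-1), 163) = Mul(Mul(-1, Pow(Add(5, -1), -1), Add(7, -1)), 163) = Mul(Mul(-1, Pow(4, -1), 6), 163) = Mul(Mul(-1, Rational(1, 4), 6), 163) = Mul(Rational(-3, 2), 163) = Rational(-489, 2)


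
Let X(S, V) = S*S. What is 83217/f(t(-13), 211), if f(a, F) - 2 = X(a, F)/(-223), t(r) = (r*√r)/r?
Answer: 6185797/153 ≈ 40430.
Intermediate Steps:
X(S, V) = S²
t(r) = √r (t(r) = r^(3/2)/r = √r)
f(a, F) = 2 - a²/223 (f(a, F) = 2 + a²/(-223) = 2 + a²*(-1/223) = 2 - a²/223)
83217/f(t(-13), 211) = 83217/(2 - (√(-13))²/223) = 83217/(2 - (I*√13)²/223) = 83217/(2 - 1/223*(-13)) = 83217/(2 + 13/223) = 83217/(459/223) = 83217*(223/459) = 6185797/153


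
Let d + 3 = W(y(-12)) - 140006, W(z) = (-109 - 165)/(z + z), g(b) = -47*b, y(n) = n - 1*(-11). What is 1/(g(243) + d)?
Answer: -1/151293 ≈ -6.6097e-6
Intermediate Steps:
y(n) = 11 + n (y(n) = n + 11 = 11 + n)
W(z) = -137/z (W(z) = -274*1/(2*z) = -137/z)
d = -139872 (d = -3 + (-137/(11 - 12) - 140006) = -3 + (-137/(-1) - 140006) = -3 + (-137*(-1) - 140006) = -3 + (137 - 140006) = -3 - 139869 = -139872)
1/(g(243) + d) = 1/(-47*243 - 139872) = 1/(-11421 - 139872) = 1/(-151293) = -1/151293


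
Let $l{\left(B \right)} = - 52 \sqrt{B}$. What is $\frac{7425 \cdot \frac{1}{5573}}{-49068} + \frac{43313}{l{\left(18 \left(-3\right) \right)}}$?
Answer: $- \frac{825}{30383996} + \frac{43313 i \sqrt{6}}{936} \approx -2.7152 \cdot 10^{-5} + 113.35 i$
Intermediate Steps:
$\frac{7425 \cdot \frac{1}{5573}}{-49068} + \frac{43313}{l{\left(18 \left(-3\right) \right)}} = \frac{7425 \cdot \frac{1}{5573}}{-49068} + \frac{43313}{\left(-52\right) \sqrt{18 \left(-3\right)}} = 7425 \cdot \frac{1}{5573} \left(- \frac{1}{49068}\right) + \frac{43313}{\left(-52\right) \sqrt{-54}} = \frac{7425}{5573} \left(- \frac{1}{49068}\right) + \frac{43313}{\left(-52\right) 3 i \sqrt{6}} = - \frac{825}{30383996} + \frac{43313}{\left(-156\right) i \sqrt{6}} = - \frac{825}{30383996} + 43313 \frac{i \sqrt{6}}{936} = - \frac{825}{30383996} + \frac{43313 i \sqrt{6}}{936}$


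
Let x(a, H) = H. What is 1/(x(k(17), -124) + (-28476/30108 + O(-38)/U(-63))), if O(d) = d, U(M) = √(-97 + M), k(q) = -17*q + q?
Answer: -31461756040/3933286649081 - 239213078*I*√10/3933286649081 ≈ -0.0079989 - 0.00019232*I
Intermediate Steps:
k(q) = -16*q
1/(x(k(17), -124) + (-28476/30108 + O(-38)/U(-63))) = 1/(-124 + (-28476/30108 - 38/√(-97 - 63))) = 1/(-124 + (-28476*1/30108 - 38*(-I*√10/40))) = 1/(-124 + (-2373/2509 - 38*(-I*√10/40))) = 1/(-124 + (-2373/2509 - (-19)*I*√10/20)) = 1/(-124 + (-2373/2509 + 19*I*√10/20)) = 1/(-313489/2509 + 19*I*√10/20)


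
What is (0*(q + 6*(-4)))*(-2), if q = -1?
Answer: 0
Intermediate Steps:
(0*(q + 6*(-4)))*(-2) = (0*(-1 + 6*(-4)))*(-2) = (0*(-1 - 24))*(-2) = (0*(-25))*(-2) = 0*(-2) = 0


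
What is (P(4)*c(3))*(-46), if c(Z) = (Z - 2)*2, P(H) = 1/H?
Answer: -23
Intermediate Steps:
c(Z) = -4 + 2*Z (c(Z) = (-2 + Z)*2 = -4 + 2*Z)
(P(4)*c(3))*(-46) = ((-4 + 2*3)/4)*(-46) = ((-4 + 6)/4)*(-46) = ((¼)*2)*(-46) = (½)*(-46) = -23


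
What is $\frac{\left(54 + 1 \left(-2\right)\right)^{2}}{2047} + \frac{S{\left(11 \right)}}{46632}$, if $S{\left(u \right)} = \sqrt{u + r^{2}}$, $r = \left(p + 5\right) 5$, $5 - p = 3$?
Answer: $\frac{2704}{2047} + \frac{\sqrt{309}}{23316} \approx 1.3217$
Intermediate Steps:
$p = 2$ ($p = 5 - 3 = 2$)
$r = 35$ ($r = \left(2 + 5\right) 5 = 7 \cdot 5 = 35$)
$S{\left(u \right)} = \sqrt{1225 + u}$ ($S{\left(u \right)} = \sqrt{u + 35^{2}} = \sqrt{u + 1225} = \sqrt{1225 + u}$)
$\frac{\left(54 + 1 \left(-2\right)\right)^{2}}{2047} + \frac{S{\left(11 \right)}}{46632} = \frac{\left(54 + 1 \left(-2\right)\right)^{2}}{2047} + \frac{\sqrt{1225 + 11}}{46632} = \left(54 - 2\right)^{2} \cdot \frac{1}{2047} + \sqrt{1236} \cdot \frac{1}{46632} = 52^{2} \cdot \frac{1}{2047} + 2 \sqrt{309} \cdot \frac{1}{46632} = 2704 \cdot \frac{1}{2047} + \frac{\sqrt{309}}{23316} = \frac{2704}{2047} + \frac{\sqrt{309}}{23316}$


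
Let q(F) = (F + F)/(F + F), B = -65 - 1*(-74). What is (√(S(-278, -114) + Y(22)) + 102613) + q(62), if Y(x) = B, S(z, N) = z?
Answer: 102614 + I*√269 ≈ 1.0261e+5 + 16.401*I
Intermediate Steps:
B = 9 (B = -65 + 74 = 9)
Y(x) = 9
q(F) = 1 (q(F) = (2*F)/((2*F)) = (2*F)*(1/(2*F)) = 1)
(√(S(-278, -114) + Y(22)) + 102613) + q(62) = (√(-278 + 9) + 102613) + 1 = (√(-269) + 102613) + 1 = (I*√269 + 102613) + 1 = (102613 + I*√269) + 1 = 102614 + I*√269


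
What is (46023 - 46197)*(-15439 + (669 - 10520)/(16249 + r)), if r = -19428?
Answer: 8538307020/3179 ≈ 2.6858e+6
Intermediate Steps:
(46023 - 46197)*(-15439 + (669 - 10520)/(16249 + r)) = (46023 - 46197)*(-15439 + (669 - 10520)/(16249 - 19428)) = -174*(-15439 - 9851/(-3179)) = -174*(-15439 - 9851*(-1/3179)) = -174*(-15439 + 9851/3179) = -174*(-49070730/3179) = 8538307020/3179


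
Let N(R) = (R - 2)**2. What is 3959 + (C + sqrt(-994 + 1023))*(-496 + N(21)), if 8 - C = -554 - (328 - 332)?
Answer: -71371 - 135*sqrt(29) ≈ -72098.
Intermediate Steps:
N(R) = (-2 + R)**2
C = 558 (C = 8 - (-554 - (328 - 332)) = 8 - (-554 - 1*(-4)) = 8 - (-554 + 4) = 8 - 1*(-550) = 8 + 550 = 558)
3959 + (C + sqrt(-994 + 1023))*(-496 + N(21)) = 3959 + (558 + sqrt(-994 + 1023))*(-496 + (-2 + 21)**2) = 3959 + (558 + sqrt(29))*(-496 + 19**2) = 3959 + (558 + sqrt(29))*(-496 + 361) = 3959 + (558 + sqrt(29))*(-135) = 3959 + (-75330 - 135*sqrt(29)) = -71371 - 135*sqrt(29)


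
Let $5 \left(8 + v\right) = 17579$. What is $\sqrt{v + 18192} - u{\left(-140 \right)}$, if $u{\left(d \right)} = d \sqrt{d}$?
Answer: $\frac{\sqrt{542495}}{5} + 280 i \sqrt{35} \approx 147.31 + 1656.5 i$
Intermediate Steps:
$v = \frac{17539}{5}$ ($v = -8 + \frac{1}{5} \cdot 17579 = -8 + \frac{17579}{5} = \frac{17539}{5} \approx 3507.8$)
$u{\left(d \right)} = d^{\frac{3}{2}}$
$\sqrt{v + 18192} - u{\left(-140 \right)} = \sqrt{\frac{17539}{5} + 18192} - \left(-140\right)^{\frac{3}{2}} = \sqrt{\frac{108499}{5}} - - 280 i \sqrt{35} = \frac{\sqrt{542495}}{5} + 280 i \sqrt{35}$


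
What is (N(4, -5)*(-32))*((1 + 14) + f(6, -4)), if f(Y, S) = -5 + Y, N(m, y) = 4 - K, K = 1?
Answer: -1536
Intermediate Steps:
N(m, y) = 3 (N(m, y) = 4 - 1*1 = 4 - 1 = 3)
(N(4, -5)*(-32))*((1 + 14) + f(6, -4)) = (3*(-32))*((1 + 14) + (-5 + 6)) = -96*(15 + 1) = -96*16 = -1536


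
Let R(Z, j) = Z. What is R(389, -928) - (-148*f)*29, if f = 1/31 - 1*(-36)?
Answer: 4806223/31 ≈ 1.5504e+5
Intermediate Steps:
f = 1117/31 (f = 1/31 + 36 = 1117/31 ≈ 36.032)
R(389, -928) - (-148*f)*29 = 389 - (-148*1117/31)*29 = 389 - (-165316)*29/31 = 389 - 1*(-4794164/31) = 389 + 4794164/31 = 4806223/31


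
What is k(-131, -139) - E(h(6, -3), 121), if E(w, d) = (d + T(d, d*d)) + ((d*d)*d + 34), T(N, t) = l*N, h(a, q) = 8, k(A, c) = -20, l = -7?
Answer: -1770889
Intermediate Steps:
T(N, t) = -7*N
E(w, d) = 34 + d**3 - 6*d (E(w, d) = (d - 7*d) + ((d*d)*d + 34) = -6*d + (d**2*d + 34) = -6*d + (d**3 + 34) = -6*d + (34 + d**3) = 34 + d**3 - 6*d)
k(-131, -139) - E(h(6, -3), 121) = -20 - (34 + 121**3 - 6*121) = -20 - (34 + 1771561 - 726) = -20 - 1*1770869 = -20 - 1770869 = -1770889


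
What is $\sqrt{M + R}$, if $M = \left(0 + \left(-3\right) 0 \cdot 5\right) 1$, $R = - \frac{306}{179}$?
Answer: $\frac{3 i \sqrt{6086}}{179} \approx 1.3075 i$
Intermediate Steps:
$R = - \frac{306}{179}$ ($R = \left(-306\right) \frac{1}{179} = - \frac{306}{179} \approx -1.7095$)
$M = 0$ ($M = \left(0 + 0 \cdot 5\right) 1 = \left(0 + 0\right) 1 = 0 \cdot 1 = 0$)
$\sqrt{M + R} = \sqrt{0 - \frac{306}{179}} = \sqrt{- \frac{306}{179}} = \frac{3 i \sqrt{6086}}{179}$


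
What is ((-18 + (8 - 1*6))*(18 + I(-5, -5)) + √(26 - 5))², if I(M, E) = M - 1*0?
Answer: (208 - √21)² ≈ 41379.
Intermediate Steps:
I(M, E) = M (I(M, E) = M + 0 = M)
((-18 + (8 - 1*6))*(18 + I(-5, -5)) + √(26 - 5))² = ((-18 + (8 - 1*6))*(18 - 5) + √(26 - 5))² = ((-18 + (8 - 6))*13 + √21)² = ((-18 + 2)*13 + √21)² = (-16*13 + √21)² = (-208 + √21)²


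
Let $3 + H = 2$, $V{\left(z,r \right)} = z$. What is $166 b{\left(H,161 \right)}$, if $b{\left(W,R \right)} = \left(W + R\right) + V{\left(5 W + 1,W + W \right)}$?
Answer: $25896$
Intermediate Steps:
$H = -1$ ($H = -3 + 2 = -1$)
$b{\left(W,R \right)} = 1 + R + 6 W$ ($b{\left(W,R \right)} = \left(W + R\right) + \left(5 W + 1\right) = \left(R + W\right) + \left(1 + 5 W\right) = 1 + R + 6 W$)
$166 b{\left(H,161 \right)} = 166 \left(1 + 161 + 6 \left(-1\right)\right) = 166 \left(1 + 161 - 6\right) = 166 \cdot 156 = 25896$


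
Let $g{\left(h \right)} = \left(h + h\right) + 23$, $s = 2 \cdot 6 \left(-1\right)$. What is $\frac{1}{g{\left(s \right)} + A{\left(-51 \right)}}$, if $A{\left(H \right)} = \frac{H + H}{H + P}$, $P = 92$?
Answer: $- \frac{41}{143} \approx -0.28671$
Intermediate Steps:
$A{\left(H \right)} = \frac{2 H}{92 + H}$ ($A{\left(H \right)} = \frac{H + H}{H + 92} = \frac{2 H}{92 + H}$)
$s = -12$ ($s = 12 \left(-1\right) = -12$)
$g{\left(h \right)} = 23 + 2 h$ ($g{\left(h \right)} = 2 h + 23 = 23 + 2 h$)
$\frac{1}{g{\left(s \right)} + A{\left(-51 \right)}} = \frac{1}{\left(23 + 2 \left(-12\right)\right) + 2 \left(-51\right) \frac{1}{92 - 51}} = \frac{1}{\left(23 - 24\right) + 2 \left(-51\right) \frac{1}{41}} = \frac{1}{-1 + 2 \left(-51\right) \frac{1}{41}} = \frac{1}{-1 - \frac{102}{41}} = \frac{1}{- \frac{143}{41}} = - \frac{41}{143}$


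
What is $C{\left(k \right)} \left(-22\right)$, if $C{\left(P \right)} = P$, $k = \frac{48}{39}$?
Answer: $- \frac{352}{13} \approx -27.077$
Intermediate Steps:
$k = \frac{16}{13}$ ($k = 48 \cdot \frac{1}{39} = \frac{16}{13} \approx 1.2308$)
$C{\left(k \right)} \left(-22\right) = \frac{16}{13} \left(-22\right) = - \frac{352}{13}$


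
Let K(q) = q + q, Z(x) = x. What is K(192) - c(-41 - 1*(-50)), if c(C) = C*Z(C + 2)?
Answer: 285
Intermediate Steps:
c(C) = C*(2 + C) (c(C) = C*(C + 2) = C*(2 + C))
K(q) = 2*q
K(192) - c(-41 - 1*(-50)) = 2*192 - (-41 - 1*(-50))*(2 + (-41 - 1*(-50))) = 384 - (-41 + 50)*(2 + (-41 + 50)) = 384 - 9*(2 + 9) = 384 - 9*11 = 384 - 1*99 = 384 - 99 = 285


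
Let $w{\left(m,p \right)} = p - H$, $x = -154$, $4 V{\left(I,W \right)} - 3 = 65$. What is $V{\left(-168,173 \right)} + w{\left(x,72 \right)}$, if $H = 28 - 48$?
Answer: $109$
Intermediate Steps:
$V{\left(I,W \right)} = 17$ ($V{\left(I,W \right)} = \frac{3}{4} + \frac{1}{4} \cdot 65 = \frac{3}{4} + \frac{65}{4} = 17$)
$H = -20$
$w{\left(m,p \right)} = 20 + p$ ($w{\left(m,p \right)} = p - -20 = p + 20 = 20 + p$)
$V{\left(-168,173 \right)} + w{\left(x,72 \right)} = 17 + \left(20 + 72\right) = 17 + 92 = 109$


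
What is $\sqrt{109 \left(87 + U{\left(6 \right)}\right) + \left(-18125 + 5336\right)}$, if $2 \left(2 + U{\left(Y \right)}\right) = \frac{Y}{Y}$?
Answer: $\frac{3 i \sqrt{1542}}{2} \approx 58.902 i$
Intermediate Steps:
$U{\left(Y \right)} = - \frac{3}{2}$ ($U{\left(Y \right)} = -2 + \frac{Y \frac{1}{Y}}{2} = -2 + \frac{1}{2} \cdot 1 = -2 + \frac{1}{2} = - \frac{3}{2}$)
$\sqrt{109 \left(87 + U{\left(6 \right)}\right) + \left(-18125 + 5336\right)} = \sqrt{109 \left(87 - \frac{3}{2}\right) + \left(-18125 + 5336\right)} = \sqrt{109 \cdot \frac{171}{2} - 12789} = \sqrt{\frac{18639}{2} - 12789} = \sqrt{- \frac{6939}{2}} = \frac{3 i \sqrt{1542}}{2}$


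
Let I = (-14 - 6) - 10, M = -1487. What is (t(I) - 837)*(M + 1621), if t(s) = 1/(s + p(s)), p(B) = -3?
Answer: -3701348/33 ≈ -1.1216e+5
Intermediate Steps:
I = -30 (I = -20 - 10 = -30)
t(s) = 1/(-3 + s) (t(s) = 1/(s - 3) = 1/(-3 + s))
(t(I) - 837)*(M + 1621) = (1/(-3 - 30) - 837)*(-1487 + 1621) = (1/(-33) - 837)*134 = (-1/33 - 837)*134 = -27622/33*134 = -3701348/33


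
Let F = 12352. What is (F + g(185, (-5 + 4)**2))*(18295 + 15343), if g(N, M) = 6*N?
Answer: 452834756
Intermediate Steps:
(F + g(185, (-5 + 4)**2))*(18295 + 15343) = (12352 + 6*185)*(18295 + 15343) = (12352 + 1110)*33638 = 13462*33638 = 452834756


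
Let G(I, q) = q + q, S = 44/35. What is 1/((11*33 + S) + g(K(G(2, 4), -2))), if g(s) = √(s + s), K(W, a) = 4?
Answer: 446215/162527201 - 2450*√2/162527201 ≈ 0.0027242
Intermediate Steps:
S = 44/35 (S = 44*(1/35) = 44/35 ≈ 1.2571)
G(I, q) = 2*q
g(s) = √2*√s (g(s) = √(2*s) = √2*√s)
1/((11*33 + S) + g(K(G(2, 4), -2))) = 1/((11*33 + 44/35) + √2*√4) = 1/((363 + 44/35) + √2*2) = 1/(12749/35 + 2*√2)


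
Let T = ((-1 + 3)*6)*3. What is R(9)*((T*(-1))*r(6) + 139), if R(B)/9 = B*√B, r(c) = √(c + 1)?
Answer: 33777 - 8748*√7 ≈ 10632.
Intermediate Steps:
T = 36 (T = (2*6)*3 = 12*3 = 36)
r(c) = √(1 + c)
R(B) = 9*B^(3/2) (R(B) = 9*(B*√B) = 9*B^(3/2))
R(9)*((T*(-1))*r(6) + 139) = (9*9^(3/2))*((36*(-1))*√(1 + 6) + 139) = (9*27)*(-36*√7 + 139) = 243*(139 - 36*√7) = 33777 - 8748*√7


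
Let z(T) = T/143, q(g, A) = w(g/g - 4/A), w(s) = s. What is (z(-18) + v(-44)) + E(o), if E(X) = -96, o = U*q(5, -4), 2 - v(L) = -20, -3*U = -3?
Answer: -10600/143 ≈ -74.126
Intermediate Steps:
U = 1 (U = -1/3*(-3) = 1)
v(L) = 22 (v(L) = 2 - 1*(-20) = 2 + 20 = 22)
q(g, A) = 1 - 4/A (q(g, A) = g/g - 4/A = 1 - 4/A)
o = 2 (o = 1*((-4 - 4)/(-4)) = 1*(-1/4*(-8)) = 1*2 = 2)
z(T) = T/143 (z(T) = T*(1/143) = T/143)
(z(-18) + v(-44)) + E(o) = ((1/143)*(-18) + 22) - 96 = (-18/143 + 22) - 96 = 3128/143 - 96 = -10600/143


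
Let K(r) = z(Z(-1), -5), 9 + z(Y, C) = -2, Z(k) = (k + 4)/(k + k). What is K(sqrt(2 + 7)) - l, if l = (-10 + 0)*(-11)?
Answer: -121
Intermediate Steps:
Z(k) = (4 + k)/(2*k) (Z(k) = (4 + k)/((2*k)) = (4 + k)*(1/(2*k)) = (4 + k)/(2*k))
z(Y, C) = -11 (z(Y, C) = -9 - 2 = -11)
K(r) = -11
l = 110 (l = -10*(-11) = 110)
K(sqrt(2 + 7)) - l = -11 - 1*110 = -11 - 110 = -121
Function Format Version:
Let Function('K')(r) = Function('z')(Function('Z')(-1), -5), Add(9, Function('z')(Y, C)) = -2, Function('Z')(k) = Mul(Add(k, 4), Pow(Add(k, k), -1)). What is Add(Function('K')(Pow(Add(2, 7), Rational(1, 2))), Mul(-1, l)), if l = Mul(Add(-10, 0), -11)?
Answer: -121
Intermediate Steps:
Function('Z')(k) = Mul(Rational(1, 2), Pow(k, -1), Add(4, k)) (Function('Z')(k) = Mul(Add(4, k), Pow(Mul(2, k), -1)) = Mul(Add(4, k), Mul(Rational(1, 2), Pow(k, -1))) = Mul(Rational(1, 2), Pow(k, -1), Add(4, k)))
Function('z')(Y, C) = -11 (Function('z')(Y, C) = Add(-9, -2) = -11)
Function('K')(r) = -11
l = 110 (l = Mul(-10, -11) = 110)
Add(Function('K')(Pow(Add(2, 7), Rational(1, 2))), Mul(-1, l)) = Add(-11, Mul(-1, 110)) = Add(-11, -110) = -121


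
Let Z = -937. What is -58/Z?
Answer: 58/937 ≈ 0.061900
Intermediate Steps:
-58/Z = -58/(-937) = -58*(-1/937) = 58/937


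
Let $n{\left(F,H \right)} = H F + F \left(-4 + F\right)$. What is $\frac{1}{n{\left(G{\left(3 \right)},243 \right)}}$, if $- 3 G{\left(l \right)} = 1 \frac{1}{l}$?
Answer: $- \frac{81}{2150} \approx -0.037674$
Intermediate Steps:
$G{\left(l \right)} = - \frac{1}{3 l}$ ($G{\left(l \right)} = - \frac{1 \frac{1}{l}}{3} = - \frac{1}{3 l}$)
$n{\left(F,H \right)} = F H + F \left(-4 + F\right)$
$\frac{1}{n{\left(G{\left(3 \right)},243 \right)}} = \frac{1}{- \frac{1}{3 \cdot 3} \left(-4 - \frac{1}{3 \cdot 3} + 243\right)} = \frac{1}{\left(- \frac{1}{3}\right) \frac{1}{3} \left(-4 - \frac{1}{9} + 243\right)} = \frac{1}{\left(- \frac{1}{9}\right) \left(-4 - \frac{1}{9} + 243\right)} = \frac{1}{\left(- \frac{1}{9}\right) \frac{2150}{9}} = \frac{1}{- \frac{2150}{81}} = - \frac{81}{2150}$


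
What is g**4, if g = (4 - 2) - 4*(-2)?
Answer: 10000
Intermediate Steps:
g = 10 (g = 2 + 8 = 10)
g**4 = 10**4 = 10000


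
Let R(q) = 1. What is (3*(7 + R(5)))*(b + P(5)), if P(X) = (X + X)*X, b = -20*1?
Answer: 720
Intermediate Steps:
b = -20
P(X) = 2*X² (P(X) = (2*X)*X = 2*X²)
(3*(7 + R(5)))*(b + P(5)) = (3*(7 + 1))*(-20 + 2*5²) = (3*8)*(-20 + 2*25) = 24*(-20 + 50) = 24*30 = 720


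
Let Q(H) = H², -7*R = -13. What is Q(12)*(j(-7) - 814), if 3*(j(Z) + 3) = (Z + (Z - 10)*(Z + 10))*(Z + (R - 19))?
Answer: -353040/7 ≈ -50434.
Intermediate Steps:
R = 13/7 (R = -⅐*(-13) = 13/7 ≈ 1.8571)
j(Z) = -3 + (-120/7 + Z)*(Z + (-10 + Z)*(10 + Z))/3 (j(Z) = -3 + ((Z + (Z - 10)*(Z + 10))*(Z + (13/7 - 19)))/3 = -3 + ((Z + (-10 + Z)*(10 + Z))*(Z - 120/7))/3 = -3 + ((Z + (-10 + Z)*(10 + Z))*(-120/7 + Z))/3 = -3 + ((-120/7 + Z)*(Z + (-10 + Z)*(10 + Z)))/3 = -3 + (-120/7 + Z)*(Z + (-10 + Z)*(10 + Z))/3)
Q(12)*(j(-7) - 814) = 12²*((3979/7 - 820/21*(-7) - 113/21*(-7)² + (⅓)*(-7)³) - 814) = 144*((3979/7 + 820/3 - 113/21*49 + (⅓)*(-343)) - 814) = 144*((3979/7 + 820/3 - 791/3 - 343/3) - 814) = 144*(9739/21 - 814) = 144*(-7355/21) = -353040/7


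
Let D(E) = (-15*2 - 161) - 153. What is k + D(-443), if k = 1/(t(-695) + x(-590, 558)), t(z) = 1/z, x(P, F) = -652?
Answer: -155881199/453141 ≈ -344.00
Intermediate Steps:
D(E) = -344 (D(E) = (-30 - 161) - 153 = -191 - 153 = -344)
k = -695/453141 (k = 1/(1/(-695) - 652) = 1/(-1/695 - 652) = 1/(-453141/695) = -695/453141 ≈ -0.0015337)
k + D(-443) = -695/453141 - 344 = -155881199/453141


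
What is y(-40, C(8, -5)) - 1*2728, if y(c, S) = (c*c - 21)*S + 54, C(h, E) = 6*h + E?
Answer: 65223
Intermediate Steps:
C(h, E) = E + 6*h
y(c, S) = 54 + S*(-21 + c**2) (y(c, S) = (c**2 - 21)*S + 54 = (-21 + c**2)*S + 54 = S*(-21 + c**2) + 54 = 54 + S*(-21 + c**2))
y(-40, C(8, -5)) - 1*2728 = (54 - 21*(-5 + 6*8) + (-5 + 6*8)*(-40)**2) - 1*2728 = (54 - 21*(-5 + 48) + (-5 + 48)*1600) - 2728 = (54 - 21*43 + 43*1600) - 2728 = (54 - 903 + 68800) - 2728 = 67951 - 2728 = 65223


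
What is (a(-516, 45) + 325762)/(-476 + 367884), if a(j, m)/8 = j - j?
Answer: 162881/183704 ≈ 0.88665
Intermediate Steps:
a(j, m) = 0 (a(j, m) = 8*(j - j) = 8*0 = 0)
(a(-516, 45) + 325762)/(-476 + 367884) = (0 + 325762)/(-476 + 367884) = 325762/367408 = 325762*(1/367408) = 162881/183704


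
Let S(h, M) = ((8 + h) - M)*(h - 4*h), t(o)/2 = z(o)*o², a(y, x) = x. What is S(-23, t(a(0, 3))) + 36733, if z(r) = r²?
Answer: 24520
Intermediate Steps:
t(o) = 2*o⁴ (t(o) = 2*(o²*o²) = 2*o⁴)
S(h, M) = -3*h*(8 + h - M) (S(h, M) = (8 + h - M)*(-3*h) = -3*h*(8 + h - M))
S(-23, t(a(0, 3))) + 36733 = 3*(-23)*(-8 + 2*3⁴ - 1*(-23)) + 36733 = 3*(-23)*(-8 + 2*81 + 23) + 36733 = 3*(-23)*(-8 + 162 + 23) + 36733 = 3*(-23)*177 + 36733 = -12213 + 36733 = 24520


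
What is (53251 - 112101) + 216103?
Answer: 157253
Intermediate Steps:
(53251 - 112101) + 216103 = -58850 + 216103 = 157253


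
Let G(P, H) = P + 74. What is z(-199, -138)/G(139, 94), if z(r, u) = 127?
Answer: 127/213 ≈ 0.59624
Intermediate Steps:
G(P, H) = 74 + P
z(-199, -138)/G(139, 94) = 127/(74 + 139) = 127/213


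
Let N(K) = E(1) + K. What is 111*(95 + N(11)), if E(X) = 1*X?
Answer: 11877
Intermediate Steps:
E(X) = X
N(K) = 1 + K
111*(95 + N(11)) = 111*(95 + (1 + 11)) = 111*(95 + 12) = 111*107 = 11877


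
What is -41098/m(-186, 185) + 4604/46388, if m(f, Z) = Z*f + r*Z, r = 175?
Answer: 478955791/23599895 ≈ 20.295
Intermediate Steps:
m(f, Z) = 175*Z + Z*f (m(f, Z) = Z*f + 175*Z = 175*Z + Z*f)
-41098/m(-186, 185) + 4604/46388 = -41098*1/(185*(175 - 186)) + 4604/46388 = -41098/(185*(-11)) + 4604*(1/46388) = -41098/(-2035) + 1151/11597 = -41098*(-1/2035) + 1151/11597 = 41098/2035 + 1151/11597 = 478955791/23599895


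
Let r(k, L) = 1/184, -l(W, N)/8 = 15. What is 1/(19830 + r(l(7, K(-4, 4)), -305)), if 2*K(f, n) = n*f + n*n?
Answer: 184/3648721 ≈ 5.0429e-5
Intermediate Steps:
K(f, n) = n²/2 + f*n/2 (K(f, n) = (n*f + n*n)/2 = (f*n + n²)/2 = (n² + f*n)/2 = n²/2 + f*n/2)
l(W, N) = -120 (l(W, N) = -8*15 = -120)
r(k, L) = 1/184
1/(19830 + r(l(7, K(-4, 4)), -305)) = 1/(19830 + 1/184) = 1/(3648721/184) = 184/3648721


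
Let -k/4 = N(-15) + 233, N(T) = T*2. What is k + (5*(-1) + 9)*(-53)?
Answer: -1024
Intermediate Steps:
N(T) = 2*T
k = -812 (k = -4*(2*(-15) + 233) = -4*(-30 + 233) = -4*203 = -812)
k + (5*(-1) + 9)*(-53) = -812 + (5*(-1) + 9)*(-53) = -812 + (-5 + 9)*(-53) = -812 + 4*(-53) = -812 - 212 = -1024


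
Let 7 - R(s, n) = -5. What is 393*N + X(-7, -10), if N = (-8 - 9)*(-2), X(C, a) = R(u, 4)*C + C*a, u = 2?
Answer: 13348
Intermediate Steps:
R(s, n) = 12 (R(s, n) = 7 - 1*(-5) = 7 + 5 = 12)
X(C, a) = 12*C + C*a
N = 34 (N = -17*(-2) = 34)
393*N + X(-7, -10) = 393*34 - 7*(12 - 10) = 13362 - 7*2 = 13362 - 14 = 13348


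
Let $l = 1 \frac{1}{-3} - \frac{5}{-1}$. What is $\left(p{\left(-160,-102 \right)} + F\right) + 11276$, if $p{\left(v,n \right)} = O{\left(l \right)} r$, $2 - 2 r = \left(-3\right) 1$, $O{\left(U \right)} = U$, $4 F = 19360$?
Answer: $\frac{48383}{3} \approx 16128.0$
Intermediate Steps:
$F = 4840$ ($F = \frac{1}{4} \cdot 19360 = 4840$)
$l = \frac{14}{3}$ ($l = 1 \left(- \frac{1}{3}\right) - -5 = - \frac{1}{3} + 5 = \frac{14}{3} \approx 4.6667$)
$r = \frac{5}{2}$ ($r = 1 - \frac{\left(-3\right) 1}{2} = 1 - - \frac{3}{2} = 1 + \frac{3}{2} = \frac{5}{2} \approx 2.5$)
$p{\left(v,n \right)} = \frac{35}{3}$ ($p{\left(v,n \right)} = \frac{14}{3} \cdot \frac{5}{2} = \frac{35}{3}$)
$\left(p{\left(-160,-102 \right)} + F\right) + 11276 = \left(\frac{35}{3} + 4840\right) + 11276 = \frac{14555}{3} + 11276 = \frac{48383}{3}$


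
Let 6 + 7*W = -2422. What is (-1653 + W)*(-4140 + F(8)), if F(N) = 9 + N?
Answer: 8245411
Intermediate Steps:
W = -2428/7 (W = -6/7 + (⅐)*(-2422) = -6/7 - 346 = -2428/7 ≈ -346.86)
(-1653 + W)*(-4140 + F(8)) = (-1653 - 2428/7)*(-4140 + (9 + 8)) = -13999*(-4140 + 17)/7 = -13999/7*(-4123) = 8245411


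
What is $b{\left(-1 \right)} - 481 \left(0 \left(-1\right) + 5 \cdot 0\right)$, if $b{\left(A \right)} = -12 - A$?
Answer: $-11$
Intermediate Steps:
$b{\left(-1 \right)} - 481 \left(0 \left(-1\right) + 5 \cdot 0\right) = \left(-12 - -1\right) - 481 \left(0 \left(-1\right) + 5 \cdot 0\right) = \left(-12 + 1\right) - 481 \left(0 + 0\right) = -11 - 0 = -11 + 0 = -11$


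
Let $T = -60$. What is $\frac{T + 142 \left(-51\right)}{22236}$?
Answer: $- \frac{1217}{3706} \approx -0.32839$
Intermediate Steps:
$\frac{T + 142 \left(-51\right)}{22236} = \frac{-60 + 142 \left(-51\right)}{22236} = \left(-60 - 7242\right) \frac{1}{22236} = \left(-7302\right) \frac{1}{22236} = - \frac{1217}{3706}$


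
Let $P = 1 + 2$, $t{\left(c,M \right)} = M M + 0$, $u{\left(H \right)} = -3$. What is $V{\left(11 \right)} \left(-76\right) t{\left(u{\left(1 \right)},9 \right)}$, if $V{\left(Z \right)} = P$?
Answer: $-18468$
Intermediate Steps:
$t{\left(c,M \right)} = M^{2}$ ($t{\left(c,M \right)} = M^{2} + 0 = M^{2}$)
$P = 3$
$V{\left(Z \right)} = 3$
$V{\left(11 \right)} \left(-76\right) t{\left(u{\left(1 \right)},9 \right)} = 3 \left(-76\right) 9^{2} = \left(-228\right) 81 = -18468$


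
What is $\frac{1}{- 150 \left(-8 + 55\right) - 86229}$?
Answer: $- \frac{1}{93279} \approx -1.0721 \cdot 10^{-5}$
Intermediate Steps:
$\frac{1}{- 150 \left(-8 + 55\right) - 86229} = \frac{1}{\left(-150\right) 47 - 86229} = \frac{1}{-7050 - 86229} = \frac{1}{-93279} = - \frac{1}{93279}$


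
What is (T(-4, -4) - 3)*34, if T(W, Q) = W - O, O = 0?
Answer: -238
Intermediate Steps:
T(W, Q) = W (T(W, Q) = W - 1*0 = W + 0 = W)
(T(-4, -4) - 3)*34 = (-4 - 3)*34 = -7*34 = -238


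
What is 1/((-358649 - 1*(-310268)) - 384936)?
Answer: -1/433317 ≈ -2.3078e-6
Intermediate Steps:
1/((-358649 - 1*(-310268)) - 384936) = 1/((-358649 + 310268) - 384936) = 1/(-48381 - 384936) = 1/(-433317) = -1/433317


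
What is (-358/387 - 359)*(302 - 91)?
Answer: -29390401/387 ≈ -75944.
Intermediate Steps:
(-358/387 - 359)*(302 - 91) = (-358*1/387 - 359)*211 = (-358/387 - 359)*211 = -139291/387*211 = -29390401/387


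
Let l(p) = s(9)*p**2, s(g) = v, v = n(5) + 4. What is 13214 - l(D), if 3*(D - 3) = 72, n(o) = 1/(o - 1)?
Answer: 40463/4 ≈ 10116.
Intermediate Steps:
n(o) = 1/(-1 + o)
v = 17/4 (v = 1/(-1 + 5) + 4 = 1/4 + 4 = 17/4 ≈ 4.2500)
D = 27 (D = 3 + (1/3)*72 = 3 + 24 = 27)
s(g) = 17/4
l(p) = 17*p**2/4
13214 - l(D) = 13214 - 17*27**2/4 = 13214 - 17*729/4 = 13214 - 1*12393/4 = 13214 - 12393/4 = 40463/4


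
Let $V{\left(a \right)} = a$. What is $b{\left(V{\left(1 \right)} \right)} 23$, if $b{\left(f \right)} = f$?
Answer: $23$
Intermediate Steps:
$b{\left(V{\left(1 \right)} \right)} 23 = 1 \cdot 23 = 23$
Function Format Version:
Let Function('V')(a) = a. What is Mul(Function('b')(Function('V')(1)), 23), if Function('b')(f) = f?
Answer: 23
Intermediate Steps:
Mul(Function('b')(Function('V')(1)), 23) = Mul(1, 23) = 23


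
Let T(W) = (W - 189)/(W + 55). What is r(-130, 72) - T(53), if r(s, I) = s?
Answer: -3476/27 ≈ -128.74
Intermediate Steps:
T(W) = (-189 + W)/(55 + W)
r(-130, 72) - T(53) = -130 - (-189 + 53)/(55 + 53) = -130 - (-136)/108 = -130 - 1*(-34/27) = -130 + 34/27 = -3476/27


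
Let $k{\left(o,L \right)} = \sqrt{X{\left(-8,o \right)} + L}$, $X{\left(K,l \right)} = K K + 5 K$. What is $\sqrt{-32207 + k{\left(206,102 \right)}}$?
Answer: $\sqrt{-32207 + 3 \sqrt{14}} \approx 179.43 i$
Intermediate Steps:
$X{\left(K,l \right)} = K^{2} + 5 K$
$k{\left(o,L \right)} = \sqrt{24 + L}$ ($k{\left(o,L \right)} = \sqrt{- 8 \left(5 - 8\right) + L} = \sqrt{\left(-8\right) \left(-3\right) + L} = \sqrt{24 + L}$)
$\sqrt{-32207 + k{\left(206,102 \right)}} = \sqrt{-32207 + \sqrt{24 + 102}} = \sqrt{-32207 + \sqrt{126}} = \sqrt{-32207 + 3 \sqrt{14}}$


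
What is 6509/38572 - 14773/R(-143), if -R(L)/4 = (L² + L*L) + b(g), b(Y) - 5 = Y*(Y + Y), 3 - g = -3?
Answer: 18598287/71840350 ≈ 0.25888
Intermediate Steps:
g = 6 (g = 3 - 1*(-3) = 3 + 3 = 6)
b(Y) = 5 + 2*Y² (b(Y) = 5 + Y*(Y + Y) = 5 + Y*(2*Y) = 5 + 2*Y²)
R(L) = -308 - 8*L² (R(L) = -4*((L² + L*L) + (5 + 2*6²)) = -4*((L² + L²) + (5 + 2*36)) = -4*(2*L² + (5 + 72)) = -4*(2*L² + 77) = -4*(77 + 2*L²) = -308 - 8*L²)
6509/38572 - 14773/R(-143) = 6509/38572 - 14773/(-308 - 8*(-143)²) = 6509*(1/38572) - 14773/(-308 - 8*20449) = 6509/38572 - 14773/(-308 - 163592) = 6509/38572 - 14773/(-163900) = 6509/38572 - 14773*(-1/163900) = 6509/38572 + 1343/14900 = 18598287/71840350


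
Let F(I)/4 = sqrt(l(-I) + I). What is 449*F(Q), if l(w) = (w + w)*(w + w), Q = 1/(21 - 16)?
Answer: 5388/5 ≈ 1077.6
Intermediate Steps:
Q = 1/5 ≈ 0.20000
l(w) = 4*w**2 (l(w) = (2*w)*(2*w) = 4*w**2)
F(I) = 4*sqrt(I + 4*I**2) (F(I) = 4*sqrt(4*(-I)**2 + I) = 4*sqrt(4*I**2 + I) = 4*sqrt(I + 4*I**2))
449*F(Q) = 449*(4*sqrt((1 + 4*(1/5))/5)) = 449*(4*sqrt((1 + 4/5)/5)) = 449*(4*sqrt((1/5)*(9/5))) = 449*(4*sqrt(9/25)) = 449*(4*(3/5)) = 449*(12/5) = 5388/5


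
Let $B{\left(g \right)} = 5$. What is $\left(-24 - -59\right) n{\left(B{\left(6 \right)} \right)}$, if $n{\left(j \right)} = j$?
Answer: $175$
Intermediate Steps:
$\left(-24 - -59\right) n{\left(B{\left(6 \right)} \right)} = \left(-24 - -59\right) 5 = \left(-24 + 59\right) 5 = 35 \cdot 5 = 175$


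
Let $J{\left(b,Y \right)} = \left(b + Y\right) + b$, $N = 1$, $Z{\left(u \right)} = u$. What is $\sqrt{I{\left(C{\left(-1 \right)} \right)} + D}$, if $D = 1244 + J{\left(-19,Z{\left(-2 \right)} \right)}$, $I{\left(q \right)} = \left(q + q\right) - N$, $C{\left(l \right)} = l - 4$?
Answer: $\sqrt{1193} \approx 34.54$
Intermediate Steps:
$C{\left(l \right)} = -4 + l$
$I{\left(q \right)} = -1 + 2 q$ ($I{\left(q \right)} = \left(q + q\right) - 1 = 2 q - 1 = -1 + 2 q$)
$J{\left(b,Y \right)} = Y + 2 b$ ($J{\left(b,Y \right)} = \left(Y + b\right) + b = Y + 2 b$)
$D = 1204$ ($D = 1244 + \left(-2 + 2 \left(-19\right)\right) = 1244 - 40 = 1204$)
$\sqrt{I{\left(C{\left(-1 \right)} \right)} + D} = \sqrt{\left(-1 + 2 \left(-4 - 1\right)\right) + 1204} = \sqrt{\left(-1 + 2 \left(-5\right)\right) + 1204} = \sqrt{\left(-1 - 10\right) + 1204} = \sqrt{-11 + 1204} = \sqrt{1193}$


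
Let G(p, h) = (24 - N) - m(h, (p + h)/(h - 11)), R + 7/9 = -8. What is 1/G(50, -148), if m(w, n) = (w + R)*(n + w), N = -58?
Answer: -1431/32948032 ≈ -4.3432e-5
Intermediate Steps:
R = -79/9 (R = -7/9 - 8 = -79/9 ≈ -8.7778)
m(w, n) = (-79/9 + w)*(n + w) (m(w, n) = (w - 79/9)*(n + w) = (-79/9 + w)*(n + w))
G(p, h) = 82 - h² + 79*h/9 + 79*(h + p)/(9*(-11 + h)) - h*(h + p)/(-11 + h) (G(p, h) = (24 - 1*(-58)) - (h² - 79*(p + h)/(9*(h - 11)) - 79*h/9 + ((p + h)/(h - 11))*h) = (24 + 58) - (h² - 79*(h + p)/(9*(-11 + h)) - 79*h/9 + ((h + p)/(-11 + h))*h) = 82 - (h² - 79*(h + p)/(9*(-11 + h)) - 79*h/9 + ((h + p)/(-11 + h))*h) = 82 - (h² - 79*(h + p)/(9*(-11 + h)) - 79*h/9 + h*(h + p)/(-11 + h)) = 82 - (h² - 79*h/9 - 79*(h + p)/(9*(-11 + h)) + h*(h + p)/(-11 + h)) = 82 + (-h² + 79*h/9 + 79*(h + p)/(9*(-11 + h)) - h*(h + p)/(-11 + h)) = 82 - h² + 79*h/9 + 79*(h + p)/(9*(-11 + h)) - h*(h + p)/(-11 + h))
1/G(50, -148) = 1/((-8118 - 52*(-148) - 9*(-148)³ + 79*50 + 169*(-148)² - 9*(-148)*50)/(9*(-11 - 148))) = 1/((⅑)*(-8118 + 7696 - 9*(-3241792) + 3950 + 169*21904 + 66600)/(-159)) = 1/((⅑)*(-1/159)*(-8118 + 7696 + 29176128 + 3950 + 3701776 + 66600)) = 1/((⅑)*(-1/159)*32948032) = 1/(-32948032/1431) = -1431/32948032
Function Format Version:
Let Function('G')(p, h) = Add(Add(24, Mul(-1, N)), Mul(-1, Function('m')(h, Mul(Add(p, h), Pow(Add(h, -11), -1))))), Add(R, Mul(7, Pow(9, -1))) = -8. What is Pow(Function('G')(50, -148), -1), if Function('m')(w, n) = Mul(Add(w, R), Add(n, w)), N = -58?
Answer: Rational(-1431, 32948032) ≈ -4.3432e-5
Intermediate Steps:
R = Rational(-79, 9) (R = Add(Rational(-7, 9), -8) = Rational(-79, 9) ≈ -8.7778)
Function('m')(w, n) = Mul(Add(Rational(-79, 9), w), Add(n, w)) (Function('m')(w, n) = Mul(Add(w, Rational(-79, 9)), Add(n, w)) = Mul(Add(Rational(-79, 9), w), Add(n, w)))
Function('G')(p, h) = Add(82, Mul(-1, Pow(h, 2)), Mul(Rational(79, 9), h), Mul(Rational(79, 9), Pow(Add(-11, h), -1), Add(h, p)), Mul(-1, h, Pow(Add(-11, h), -1), Add(h, p))) (Function('G')(p, h) = Add(Add(24, Mul(-1, -58)), Mul(-1, Add(Pow(h, 2), Mul(Rational(-79, 9), Mul(Add(p, h), Pow(Add(h, -11), -1))), Mul(Rational(-79, 9), h), Mul(Mul(Add(p, h), Pow(Add(h, -11), -1)), h)))) = Add(Add(24, 58), Mul(-1, Add(Pow(h, 2), Mul(Rational(-79, 9), Mul(Add(h, p), Pow(Add(-11, h), -1))), Mul(Rational(-79, 9), h), Mul(Mul(Add(h, p), Pow(Add(-11, h), -1)), h)))) = Add(82, Mul(-1, Add(Pow(h, 2), Mul(Rational(-79, 9), Mul(Pow(Add(-11, h), -1), Add(h, p))), Mul(Rational(-79, 9), h), Mul(Mul(Pow(Add(-11, h), -1), Add(h, p)), h)))) = Add(82, Mul(-1, Add(Pow(h, 2), Mul(Rational(-79, 9), Pow(Add(-11, h), -1), Add(h, p)), Mul(Rational(-79, 9), h), Mul(h, Pow(Add(-11, h), -1), Add(h, p))))) = Add(82, Mul(-1, Add(Pow(h, 2), Mul(Rational(-79, 9), h), Mul(Rational(-79, 9), Pow(Add(-11, h), -1), Add(h, p)), Mul(h, Pow(Add(-11, h), -1), Add(h, p))))) = Add(82, Add(Mul(-1, Pow(h, 2)), Mul(Rational(79, 9), h), Mul(Rational(79, 9), Pow(Add(-11, h), -1), Add(h, p)), Mul(-1, h, Pow(Add(-11, h), -1), Add(h, p)))) = Add(82, Mul(-1, Pow(h, 2)), Mul(Rational(79, 9), h), Mul(Rational(79, 9), Pow(Add(-11, h), -1), Add(h, p)), Mul(-1, h, Pow(Add(-11, h), -1), Add(h, p))))
Pow(Function('G')(50, -148), -1) = Pow(Mul(Rational(1, 9), Pow(Add(-11, -148), -1), Add(-8118, Mul(-52, -148), Mul(-9, Pow(-148, 3)), Mul(79, 50), Mul(169, Pow(-148, 2)), Mul(-9, -148, 50))), -1) = Pow(Mul(Rational(1, 9), Pow(-159, -1), Add(-8118, 7696, Mul(-9, -3241792), 3950, Mul(169, 21904), 66600)), -1) = Pow(Mul(Rational(1, 9), Rational(-1, 159), Add(-8118, 7696, 29176128, 3950, 3701776, 66600)), -1) = Pow(Mul(Rational(1, 9), Rational(-1, 159), 32948032), -1) = Pow(Rational(-32948032, 1431), -1) = Rational(-1431, 32948032)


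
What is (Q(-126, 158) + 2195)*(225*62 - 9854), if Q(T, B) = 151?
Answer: 9609216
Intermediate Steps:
(Q(-126, 158) + 2195)*(225*62 - 9854) = (151 + 2195)*(225*62 - 9854) = 2346*(13950 - 9854) = 2346*4096 = 9609216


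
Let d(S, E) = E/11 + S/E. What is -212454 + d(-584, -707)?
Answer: -1652748183/7777 ≈ -2.1252e+5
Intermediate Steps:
d(S, E) = E/11 + S/E (d(S, E) = E*(1/11) + S/E = E/11 + S/E)
-212454 + d(-584, -707) = -212454 + ((1/11)*(-707) - 584/(-707)) = -212454 + (-707/11 - 584*(-1/707)) = -212454 + (-707/11 + 584/707) = -212454 - 493425/7777 = -1652748183/7777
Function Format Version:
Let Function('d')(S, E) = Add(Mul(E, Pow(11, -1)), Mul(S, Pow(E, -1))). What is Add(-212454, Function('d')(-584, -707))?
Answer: Rational(-1652748183, 7777) ≈ -2.1252e+5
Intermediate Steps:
Function('d')(S, E) = Add(Mul(Rational(1, 11), E), Mul(S, Pow(E, -1))) (Function('d')(S, E) = Add(Mul(E, Rational(1, 11)), Mul(S, Pow(E, -1))) = Add(Mul(Rational(1, 11), E), Mul(S, Pow(E, -1))))
Add(-212454, Function('d')(-584, -707)) = Add(-212454, Add(Mul(Rational(1, 11), -707), Mul(-584, Pow(-707, -1)))) = Add(-212454, Add(Rational(-707, 11), Mul(-584, Rational(-1, 707)))) = Add(-212454, Add(Rational(-707, 11), Rational(584, 707))) = Add(-212454, Rational(-493425, 7777)) = Rational(-1652748183, 7777)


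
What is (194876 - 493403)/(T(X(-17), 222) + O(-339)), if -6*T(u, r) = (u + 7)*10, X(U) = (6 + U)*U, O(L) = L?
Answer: 895581/1987 ≈ 450.72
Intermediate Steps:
X(U) = U*(6 + U)
T(u, r) = -35/3 - 5*u/3 (T(u, r) = -(u + 7)*10/6 = -(7 + u)*10/6 = -(70 + 10*u)/6 = -35/3 - 5*u/3)
(194876 - 493403)/(T(X(-17), 222) + O(-339)) = (194876 - 493403)/((-35/3 - (-85)*(6 - 17)/3) - 339) = -298527/((-35/3 - (-85)*(-11)/3) - 339) = -298527/((-35/3 - 5/3*187) - 339) = -298527/((-35/3 - 935/3) - 339) = -298527/(-970/3 - 339) = -298527/(-1987/3) = -298527*(-3/1987) = 895581/1987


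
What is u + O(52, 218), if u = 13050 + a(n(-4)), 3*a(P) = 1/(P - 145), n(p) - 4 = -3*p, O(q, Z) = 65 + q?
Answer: 5095628/387 ≈ 13167.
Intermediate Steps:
n(p) = 4 - 3*p
a(P) = 1/(3*(-145 + P)) (a(P) = 1/(3*(P - 145)) = 1/(3*(-145 + P)))
u = 5050349/387 (u = 13050 + 1/(3*(-145 + (4 - 3*(-4)))) = 13050 + 1/(3*(-145 + (4 + 12))) = 13050 + 1/(3*(-145 + 16)) = 13050 + (⅓)/(-129) = 13050 + (⅓)*(-1/129) = 13050 - 1/387 = 5050349/387 ≈ 13050.)
u + O(52, 218) = 5050349/387 + (65 + 52) = 5050349/387 + 117 = 5095628/387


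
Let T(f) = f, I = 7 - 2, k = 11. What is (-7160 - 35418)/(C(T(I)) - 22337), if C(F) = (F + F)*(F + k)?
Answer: 42578/22177 ≈ 1.9199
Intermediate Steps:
I = 5
C(F) = 2*F*(11 + F) (C(F) = (F + F)*(F + 11) = (2*F)*(11 + F) = 2*F*(11 + F))
(-7160 - 35418)/(C(T(I)) - 22337) = (-7160 - 35418)/(2*5*(11 + 5) - 22337) = -42578/(2*5*16 - 22337) = -42578/(160 - 22337) = -42578/(-22177) = -42578*(-1/22177) = 42578/22177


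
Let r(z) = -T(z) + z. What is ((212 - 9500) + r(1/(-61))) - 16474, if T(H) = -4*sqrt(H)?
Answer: -1571483/61 + 4*I*sqrt(61)/61 ≈ -25762.0 + 0.51215*I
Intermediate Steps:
r(z) = z + 4*sqrt(z) (r(z) = -(-4)*sqrt(z) + z = 4*sqrt(z) + z = z + 4*sqrt(z))
((212 - 9500) + r(1/(-61))) - 16474 = ((212 - 9500) + (1/(-61) + 4*sqrt(1/(-61)))) - 16474 = (-9288 + (-1/61 + 4*sqrt(-1/61))) - 16474 = (-9288 + (-1/61 + 4*(I*sqrt(61)/61))) - 16474 = (-9288 + (-1/61 + 4*I*sqrt(61)/61)) - 16474 = (-566569/61 + 4*I*sqrt(61)/61) - 16474 = -1571483/61 + 4*I*sqrt(61)/61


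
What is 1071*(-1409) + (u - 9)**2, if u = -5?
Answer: -1508843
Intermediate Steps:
1071*(-1409) + (u - 9)**2 = 1071*(-1409) + (-5 - 9)**2 = -1509039 + (-14)**2 = -1509039 + 196 = -1508843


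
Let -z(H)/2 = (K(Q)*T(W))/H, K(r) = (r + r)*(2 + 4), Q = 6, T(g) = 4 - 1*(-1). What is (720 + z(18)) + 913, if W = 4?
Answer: 1593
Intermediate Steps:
T(g) = 5 (T(g) = 4 + 1 = 5)
K(r) = 12*r (K(r) = (2*r)*6 = 12*r)
z(H) = -720/H (z(H) = -2*(12*6)*5/H = -2*72*5/H = -720/H)
(720 + z(18)) + 913 = (720 - 720/18) + 913 = (720 - 720*1/18) + 913 = (720 - 40) + 913 = 680 + 913 = 1593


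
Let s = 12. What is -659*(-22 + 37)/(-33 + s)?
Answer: 3295/7 ≈ 470.71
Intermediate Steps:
-659*(-22 + 37)/(-33 + s) = -659*(-22 + 37)/(-33 + 12) = -9885/(-21) = -9885*(-1)/21 = -659*(-5/7) = 3295/7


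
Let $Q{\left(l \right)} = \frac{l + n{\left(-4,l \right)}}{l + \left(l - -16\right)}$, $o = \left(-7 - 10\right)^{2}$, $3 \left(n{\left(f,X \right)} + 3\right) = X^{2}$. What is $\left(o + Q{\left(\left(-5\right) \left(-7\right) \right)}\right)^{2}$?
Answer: $\frac{5758229689}{66564} \approx 86507.0$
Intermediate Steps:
$n{\left(f,X \right)} = -3 + \frac{X^{2}}{3}$
$o = 289$ ($o = \left(-17\right)^{2} = 289$)
$Q{\left(l \right)} = \frac{-3 + l + \frac{l^{2}}{3}}{16 + 2 l}$ ($Q{\left(l \right)} = \frac{l + \left(-3 + \frac{l^{2}}{3}\right)}{l + \left(l - -16\right)} = \frac{-3 + l + \frac{l^{2}}{3}}{l + \left(l + 16\right)} = \frac{-3 + l + \frac{l^{2}}{3}}{l + \left(16 + l\right)} = \frac{-3 + l + \frac{l^{2}}{3}}{16 + 2 l}$)
$\left(o + Q{\left(\left(-5\right) \left(-7\right) \right)}\right)^{2} = \left(289 + \frac{-9 + \left(\left(-5\right) \left(-7\right)\right)^{2} + 3 \left(\left(-5\right) \left(-7\right)\right)}{6 \left(8 - -35\right)}\right)^{2} = \left(289 + \frac{-9 + 35^{2} + 3 \cdot 35}{6 \left(8 + 35\right)}\right)^{2} = \left(289 + \frac{-9 + 1225 + 105}{6 \cdot 43}\right)^{2} = \left(289 + \frac{1}{6} \cdot \frac{1}{43} \cdot 1321\right)^{2} = \left(289 + \frac{1321}{258}\right)^{2} = \left(\frac{75883}{258}\right)^{2} = \frac{5758229689}{66564}$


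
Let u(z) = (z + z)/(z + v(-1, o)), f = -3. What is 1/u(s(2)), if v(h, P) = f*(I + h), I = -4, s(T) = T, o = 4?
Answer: 17/4 ≈ 4.2500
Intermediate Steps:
v(h, P) = 12 - 3*h (v(h, P) = -3*(-4 + h) = 12 - 3*h)
u(z) = 2*z/(15 + z) (u(z) = (z + z)/(z + (12 - 3*(-1))) = (2*z)/(z + (12 + 3)) = (2*z)/(z + 15) = (2*z)/(15 + z) = 2*z/(15 + z))
1/u(s(2)) = 1/(2*2/(15 + 2)) = 1/(2*2/17) = 1/(2*2*(1/17)) = 1/(4/17) = 17/4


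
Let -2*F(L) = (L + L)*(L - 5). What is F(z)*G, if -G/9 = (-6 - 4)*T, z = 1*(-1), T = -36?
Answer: 19440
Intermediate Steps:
z = -1
F(L) = -L*(-5 + L) (F(L) = -(L + L)*(L - 5)/2 = -2*L*(-5 + L)/2 = -L*(-5 + L))
G = -3240 (G = -9*(-6 - 4)*(-36) = -(-90)*(-36) = -9*360 = -3240)
F(z)*G = -(5 - 1*(-1))*(-3240) = -(5 + 1)*(-3240) = -1*6*(-3240) = -6*(-3240) = 19440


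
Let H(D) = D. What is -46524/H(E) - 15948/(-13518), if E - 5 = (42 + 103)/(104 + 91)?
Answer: -340610743/42056 ≈ -8099.0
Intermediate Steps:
E = 224/39 (E = 5 + (42 + 103)/(104 + 91) = 5 + 145/195 = 5 + 145*(1/195) = 5 + 29/39 = 224/39 ≈ 5.7436)
-46524/H(E) - 15948/(-13518) = -46524/224/39 - 15948/(-13518) = -46524*39/224 - 15948*(-1/13518) = -453609/56 + 886/751 = -340610743/42056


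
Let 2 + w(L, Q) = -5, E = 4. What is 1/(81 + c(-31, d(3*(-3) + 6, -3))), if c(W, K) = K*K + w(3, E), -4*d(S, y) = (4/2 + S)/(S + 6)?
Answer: 144/10657 ≈ 0.013512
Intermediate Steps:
w(L, Q) = -7 (w(L, Q) = -2 - 5 = -7)
d(S, y) = -(2 + S)/(4*(6 + S)) (d(S, y) = -(4/2 + S)/(4*(S + 6)) = -(4*(1/2) + S)/(4*(6 + S)) = -(2 + S)/(4*(6 + S)))
c(W, K) = -7 + K**2 (c(W, K) = K*K - 7 = K**2 - 7 = -7 + K**2)
1/(81 + c(-31, d(3*(-3) + 6, -3))) = 1/(81 + (-7 + ((-2 - (3*(-3) + 6))/(4*(6 + (3*(-3) + 6))))**2)) = 1/(81 + (-7 + ((-2 - (-9 + 6))/(4*(6 + (-9 + 6))))**2)) = 1/(81 + (-7 + ((-2 - 1*(-3))/(4*(6 - 3)))**2)) = 1/(81 + (-7 + ((1/4)*(-2 + 3)/3)**2)) = 1/(81 + (-7 + ((1/4)*(1/3)*1)**2)) = 1/(81 + (-7 + (1/12)**2)) = 1/(81 + (-7 + 1/144)) = 1/(81 - 1007/144) = 1/(10657/144) = 144/10657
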